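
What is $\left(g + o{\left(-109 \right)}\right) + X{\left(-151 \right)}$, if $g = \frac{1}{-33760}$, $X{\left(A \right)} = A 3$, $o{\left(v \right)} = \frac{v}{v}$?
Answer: $- \frac{15259521}{33760} \approx -452.0$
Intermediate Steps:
$o{\left(v \right)} = 1$
$X{\left(A \right)} = 3 A$
$g = - \frac{1}{33760} \approx -2.9621 \cdot 10^{-5}$
$\left(g + o{\left(-109 \right)}\right) + X{\left(-151 \right)} = \left(- \frac{1}{33760} + 1\right) + 3 \left(-151\right) = \frac{33759}{33760} - 453 = - \frac{15259521}{33760}$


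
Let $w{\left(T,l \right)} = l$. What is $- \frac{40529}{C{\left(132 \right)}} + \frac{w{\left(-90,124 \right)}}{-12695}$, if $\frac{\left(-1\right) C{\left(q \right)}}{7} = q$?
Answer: $\frac{514401079}{11730180} \approx 43.853$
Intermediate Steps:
$C{\left(q \right)} = - 7 q$
$- \frac{40529}{C{\left(132 \right)}} + \frac{w{\left(-90,124 \right)}}{-12695} = - \frac{40529}{\left(-7\right) 132} + \frac{124}{-12695} = - \frac{40529}{-924} + 124 \left(- \frac{1}{12695}\right) = \left(-40529\right) \left(- \frac{1}{924}\right) - \frac{124}{12695} = \frac{40529}{924} - \frac{124}{12695} = \frac{514401079}{11730180}$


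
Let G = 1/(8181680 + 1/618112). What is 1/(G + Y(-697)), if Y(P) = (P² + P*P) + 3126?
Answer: 5057194588161/4929470081643023896 ≈ 1.0259e-6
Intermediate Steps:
Y(P) = 3126 + 2*P² (Y(P) = (P² + P²) + 3126 = 2*P² + 3126 = 3126 + 2*P²)
G = 618112/5057194588161 (G = 1/(8181680 + 1/618112) = 1/(5057194588161/618112) = 618112/5057194588161 ≈ 1.2222e-7)
1/(G + Y(-697)) = 1/(618112/5057194588161 + (3126 + 2*(-697)²)) = 1/(618112/5057194588161 + (3126 + 2*485809)) = 1/(618112/5057194588161 + (3126 + 971618)) = 1/(618112/5057194588161 + 974744) = 1/(4929470081643023896/5057194588161) = 5057194588161/4929470081643023896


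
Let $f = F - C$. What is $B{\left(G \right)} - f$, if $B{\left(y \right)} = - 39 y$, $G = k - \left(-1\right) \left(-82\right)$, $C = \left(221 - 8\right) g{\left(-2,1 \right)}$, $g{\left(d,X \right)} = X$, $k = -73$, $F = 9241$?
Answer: $-2983$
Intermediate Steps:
$C = 213$ ($C = \left(221 - 8\right) 1 = 213 \cdot 1 = 213$)
$G = -155$ ($G = -73 - \left(-1\right) \left(-82\right) = -73 - 82 = -155$)
$f = 9028$ ($f = 9241 - 213 = 9028$)
$B{\left(G \right)} - f = \left(-39\right) \left(-155\right) - 9028 = 6045 - 9028 = -2983$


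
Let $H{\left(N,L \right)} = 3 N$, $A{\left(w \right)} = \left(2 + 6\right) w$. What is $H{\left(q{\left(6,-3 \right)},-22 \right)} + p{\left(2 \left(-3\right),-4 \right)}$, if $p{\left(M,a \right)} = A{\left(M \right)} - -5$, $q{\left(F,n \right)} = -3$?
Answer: $-52$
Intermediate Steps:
$A{\left(w \right)} = 8 w$
$p{\left(M,a \right)} = 5 + 8 M$ ($p{\left(M,a \right)} = 8 M - -5 = 8 M + 5 = 5 + 8 M$)
$H{\left(q{\left(6,-3 \right)},-22 \right)} + p{\left(2 \left(-3\right),-4 \right)} = 3 \left(-3\right) + \left(5 + 8 \cdot 2 \left(-3\right)\right) = -9 + \left(5 + 8 \left(-6\right)\right) = -9 + \left(5 - 48\right) = -9 - 43 = -52$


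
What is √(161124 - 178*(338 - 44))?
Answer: 6*√3022 ≈ 329.84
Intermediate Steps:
√(161124 - 178*(338 - 44)) = √(161124 - 178*294) = √(161124 - 52332) = √108792 = 6*√3022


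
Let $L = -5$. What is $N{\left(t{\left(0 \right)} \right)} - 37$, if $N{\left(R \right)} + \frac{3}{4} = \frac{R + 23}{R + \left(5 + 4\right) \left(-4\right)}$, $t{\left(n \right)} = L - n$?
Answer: $- \frac{6263}{164} \approx -38.189$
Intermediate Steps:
$t{\left(n \right)} = -5 - n$
$N{\left(R \right)} = - \frac{3}{4} + \frac{23 + R}{-36 + R}$ ($N{\left(R \right)} = - \frac{3}{4} + \frac{R + 23}{R + \left(5 + 4\right) \left(-4\right)} = - \frac{3}{4} + \frac{23 + R}{R + 9 \left(-4\right)} = - \frac{3}{4} + \frac{23 + R}{R - 36} = - \frac{3}{4} + \frac{23 + R}{-36 + R}$)
$N{\left(t{\left(0 \right)} \right)} - 37 = \frac{200 - 5}{4 \left(-36 - 5\right)} - 37 = \frac{1}{4} \frac{1}{-41} \cdot 195 - 37 = \frac{1}{4} \left(- \frac{1}{41}\right) 195 - 37 = - \frac{195}{164} - 37 = - \frac{6263}{164}$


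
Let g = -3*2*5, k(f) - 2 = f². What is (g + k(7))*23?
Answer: 483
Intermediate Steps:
k(f) = 2 + f²
g = -30 (g = -6*5 = -30)
(g + k(7))*23 = (-30 + (2 + 7²))*23 = (-30 + (2 + 49))*23 = (-30 + 51)*23 = 21*23 = 483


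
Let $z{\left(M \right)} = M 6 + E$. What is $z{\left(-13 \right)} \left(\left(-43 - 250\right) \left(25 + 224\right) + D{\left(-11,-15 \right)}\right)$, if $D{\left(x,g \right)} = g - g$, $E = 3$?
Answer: $5471775$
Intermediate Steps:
$D{\left(x,g \right)} = 0$
$z{\left(M \right)} = 3 + 6 M$ ($z{\left(M \right)} = M 6 + 3 = 6 M + 3 = 3 + 6 M$)
$z{\left(-13 \right)} \left(\left(-43 - 250\right) \left(25 + 224\right) + D{\left(-11,-15 \right)}\right) = \left(3 + 6 \left(-13\right)\right) \left(\left(-43 - 250\right) \left(25 + 224\right) + 0\right) = \left(3 - 78\right) \left(\left(-293\right) 249 + 0\right) = - 75 \left(-72957 + 0\right) = \left(-75\right) \left(-72957\right) = 5471775$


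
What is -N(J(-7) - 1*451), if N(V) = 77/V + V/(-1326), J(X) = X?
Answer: -53831/303654 ≈ -0.17728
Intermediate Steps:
N(V) = 77/V - V/1326 (N(V) = 77/V + V*(-1/1326) = 77/V - V/1326)
-N(J(-7) - 1*451) = -(77/(-7 - 1*451) - (-7 - 1*451)/1326) = -(77/(-7 - 451) - (-7 - 451)/1326) = -(77/(-458) - 1/1326*(-458)) = -(77*(-1/458) + 229/663) = -(-77/458 + 229/663) = -1*53831/303654 = -53831/303654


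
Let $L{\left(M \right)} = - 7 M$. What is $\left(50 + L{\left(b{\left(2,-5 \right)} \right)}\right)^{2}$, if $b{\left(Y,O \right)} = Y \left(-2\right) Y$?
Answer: $11236$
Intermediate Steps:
$b{\left(Y,O \right)} = - 2 Y^{2}$ ($b{\left(Y,O \right)} = - 2 Y Y = - 2 Y^{2}$)
$\left(50 + L{\left(b{\left(2,-5 \right)} \right)}\right)^{2} = \left(50 - 7 \left(- 2 \cdot 2^{2}\right)\right)^{2} = \left(50 - 7 \left(\left(-2\right) 4\right)\right)^{2} = \left(50 - -56\right)^{2} = \left(50 + 56\right)^{2} = 106^{2} = 11236$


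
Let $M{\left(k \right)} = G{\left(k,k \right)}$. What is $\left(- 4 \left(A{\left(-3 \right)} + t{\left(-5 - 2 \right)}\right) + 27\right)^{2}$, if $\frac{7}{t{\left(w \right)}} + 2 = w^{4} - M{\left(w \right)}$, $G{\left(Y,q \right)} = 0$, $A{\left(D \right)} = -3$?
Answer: $\frac{8748422089}{5755201} \approx 1520.1$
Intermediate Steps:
$M{\left(k \right)} = 0$
$t{\left(w \right)} = \frac{7}{-2 + w^{4}}$ ($t{\left(w \right)} = \frac{7}{-2 + \left(w^{4} - 0\right)} = \frac{7}{-2 + \left(w^{4} + 0\right)} = \frac{7}{-2 + w^{4}}$)
$\left(- 4 \left(A{\left(-3 \right)} + t{\left(-5 - 2 \right)}\right) + 27\right)^{2} = \left(- 4 \left(-3 + \frac{7}{-2 + \left(-5 - 2\right)^{4}}\right) + 27\right)^{2} = \left(- 4 \left(-3 + \frac{7}{-2 + \left(-7\right)^{4}}\right) + 27\right)^{2} = \left(- 4 \left(-3 + \frac{7}{-2 + 2401}\right) + 27\right)^{2} = \left(- 4 \left(-3 + \frac{7}{2399}\right) + 27\right)^{2} = \left(\left(-4\right) \left(- \frac{7190}{2399}\right) + 27\right)^{2} = \left(\frac{28760}{2399} + 27\right)^{2} = \left(\frac{93533}{2399}\right)^{2} = \frac{8748422089}{5755201}$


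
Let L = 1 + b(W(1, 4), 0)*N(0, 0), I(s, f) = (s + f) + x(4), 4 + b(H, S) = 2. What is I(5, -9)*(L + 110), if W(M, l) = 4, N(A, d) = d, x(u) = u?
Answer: 0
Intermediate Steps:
b(H, S) = -2 (b(H, S) = -4 + 2 = -2)
I(s, f) = 4 + f + s (I(s, f) = (s + f) + 4 = (f + s) + 4 = 4 + f + s)
L = 1 (L = 1 - 2*0 = 1 + 0 = 1)
I(5, -9)*(L + 110) = (4 - 9 + 5)*(1 + 110) = 0*111 = 0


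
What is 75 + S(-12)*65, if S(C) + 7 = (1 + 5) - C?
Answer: 790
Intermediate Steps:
S(C) = -1 - C (S(C) = -7 + ((1 + 5) - C) = -7 + (6 - C) = -1 - C)
75 + S(-12)*65 = 75 + (-1 - 1*(-12))*65 = 75 + (-1 + 12)*65 = 75 + 11*65 = 75 + 715 = 790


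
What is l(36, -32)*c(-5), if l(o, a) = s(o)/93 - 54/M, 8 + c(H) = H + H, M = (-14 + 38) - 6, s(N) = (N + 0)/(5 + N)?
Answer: 68418/1271 ≈ 53.830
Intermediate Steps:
s(N) = N/(5 + N)
M = 18 (M = 24 - 6 = 18)
c(H) = -8 + 2*H (c(H) = -8 + (H + H) = -8 + 2*H)
l(o, a) = -3 + o/(93*(5 + o)) (l(o, a) = (o/(5 + o))/93 - 54/18 = (o/(5 + o))*(1/93) - 54*1/18 = o/(93*(5 + o)) - 3 = -3 + o/(93*(5 + o)))
l(36, -32)*c(-5) = ((-1395 - 278*36)/(93*(5 + 36)))*(-8 + 2*(-5)) = ((1/93)*(-1395 - 10008)/41)*(-8 - 10) = ((1/93)*(1/41)*(-11403))*(-18) = -3801/1271*(-18) = 68418/1271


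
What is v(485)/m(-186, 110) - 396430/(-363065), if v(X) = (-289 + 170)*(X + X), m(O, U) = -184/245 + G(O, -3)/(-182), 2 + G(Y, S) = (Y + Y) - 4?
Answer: -26695438884372/306644699 ≈ -87057.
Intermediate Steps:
G(Y, S) = -6 + 2*Y (G(Y, S) = -2 + ((Y + Y) - 4) = -2 + (2*Y - 4) = -2 + (-4 + 2*Y) = -6 + 2*Y)
m(O, U) = -2287/3185 - O/91 (m(O, U) = -184/245 + (-6 + 2*O)/(-182) = -184*1/245 + (-6 + 2*O)*(-1/182) = -184/245 + (3/91 - O/91) = -2287/3185 - O/91)
v(X) = -238*X
v(485)/m(-186, 110) - 396430/(-363065) = (-238*485)/(-2287/3185 - 1/91*(-186)) - 396430/(-363065) = -115430/(-2287/3185 + 186/91) - 396430*(-1/363065) = -115430/4223/3185 + 79286/72613 = -115430*3185/4223 + 79286/72613 = -367644550/4223 + 79286/72613 = -26695438884372/306644699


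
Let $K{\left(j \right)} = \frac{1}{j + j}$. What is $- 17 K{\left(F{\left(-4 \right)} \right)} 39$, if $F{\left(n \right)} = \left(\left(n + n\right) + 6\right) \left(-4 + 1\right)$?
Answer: $- \frac{221}{4} \approx -55.25$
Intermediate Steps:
$F{\left(n \right)} = -18 - 6 n$ ($F{\left(n \right)} = \left(2 n + 6\right) \left(-3\right) = \left(6 + 2 n\right) \left(-3\right) = -18 - 6 n$)
$K{\left(j \right)} = \frac{1}{2 j}$
$- 17 K{\left(F{\left(-4 \right)} \right)} 39 = - 17 \frac{1}{2 \left(-18 - -24\right)} 39 = - 17 \frac{1}{2 \left(-18 + 24\right)} 39 = - 17 \frac{1}{2 \cdot 6} \cdot 39 = - 17 \cdot \frac{1}{2} \cdot \frac{1}{6} \cdot 39 = \left(-17\right) \frac{1}{12} \cdot 39 = \left(- \frac{17}{12}\right) 39 = - \frac{221}{4}$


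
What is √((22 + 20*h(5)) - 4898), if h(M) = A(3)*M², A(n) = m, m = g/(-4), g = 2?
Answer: I*√5126 ≈ 71.596*I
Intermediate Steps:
m = -½ (m = 2/(-4) = 2*(-¼) = -½ ≈ -0.50000)
A(n) = -½
h(M) = -M²/2
√((22 + 20*h(5)) - 4898) = √((22 + 20*(-½*5²)) - 4898) = √((22 + 20*(-½*25)) - 4898) = √((22 + 20*(-25/2)) - 4898) = √((22 - 250) - 4898) = √(-228 - 4898) = √(-5126) = I*√5126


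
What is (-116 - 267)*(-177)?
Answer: 67791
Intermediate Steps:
(-116 - 267)*(-177) = -383*(-177) = 67791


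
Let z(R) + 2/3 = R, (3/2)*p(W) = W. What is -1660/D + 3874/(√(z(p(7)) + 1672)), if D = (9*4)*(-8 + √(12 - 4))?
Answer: 415/63 + 415*√2/252 + 1937*√419/419 ≈ 103.54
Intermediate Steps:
p(W) = 2*W/3
z(R) = -⅔ + R
D = -288 + 72*√2 (D = 36*(-8 + √8) = 36*(-8 + 2*√2) = -288 + 72*√2 ≈ -186.18)
-1660/D + 3874/(√(z(p(7)) + 1672)) = -1660/(-288 + 72*√2) + 3874/(√((-⅔ + (⅔)*7) + 1672)) = -1660/(-288 + 72*√2) + 3874/(√((-⅔ + 14/3) + 1672)) = -1660/(-288 + 72*√2) + 3874/(√(4 + 1672)) = -1660/(-288 + 72*√2) + 3874/(√1676) = -1660/(-288 + 72*√2) + 3874/((2*√419)) = -1660/(-288 + 72*√2) + 3874*(√419/838) = -1660/(-288 + 72*√2) + 1937*√419/419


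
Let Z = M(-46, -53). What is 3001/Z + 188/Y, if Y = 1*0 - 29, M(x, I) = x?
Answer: -95677/1334 ≈ -71.722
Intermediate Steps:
Y = -29 (Y = 0 - 29 = -29)
Z = -46
3001/Z + 188/Y = 3001/(-46) + 188/(-29) = 3001*(-1/46) + 188*(-1/29) = -3001/46 - 188/29 = -95677/1334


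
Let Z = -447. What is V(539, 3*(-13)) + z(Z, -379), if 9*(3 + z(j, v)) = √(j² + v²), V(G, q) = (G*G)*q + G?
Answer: -11329783 + 5*√13738/9 ≈ -1.1330e+7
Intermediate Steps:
V(G, q) = G + q*G² (V(G, q) = G²*q + G = q*G² + G = G + q*G²)
z(j, v) = -3 + √(j² + v²)/9
V(539, 3*(-13)) + z(Z, -379) = 539*(1 + 539*(3*(-13))) + (-3 + √((-447)² + (-379)²)/9) = 539*(1 + 539*(-39)) + (-3 + √(199809 + 143641)/9) = 539*(1 - 21021) + (-3 + √343450/9) = 539*(-21020) + (-3 + (5*√13738)/9) = -11329780 + (-3 + 5*√13738/9) = -11329783 + 5*√13738/9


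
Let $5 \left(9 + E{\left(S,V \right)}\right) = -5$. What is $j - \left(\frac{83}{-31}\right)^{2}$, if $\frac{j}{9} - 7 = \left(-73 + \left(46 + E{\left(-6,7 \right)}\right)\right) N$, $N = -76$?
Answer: $\frac{24374642}{961} \approx 25364.0$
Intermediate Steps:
$E{\left(S,V \right)} = -10$ ($E{\left(S,V \right)} = -9 + \frac{1}{5} \left(-5\right) = -9 - 1 = -10$)
$j = 25371$ ($j = 63 + 9 \left(-73 + \left(46 - 10\right)\right) \left(-76\right) = 63 + 9 \left(-73 + 36\right) \left(-76\right) = 63 + 9 \left(\left(-37\right) \left(-76\right)\right) = 63 + 9 \cdot 2812 = 63 + 25308 = 25371$)
$j - \left(\frac{83}{-31}\right)^{2} = 25371 - \left(\frac{83}{-31}\right)^{2} = 25371 - \left(83 \left(- \frac{1}{31}\right)\right)^{2} = 25371 - \left(- \frac{83}{31}\right)^{2} = 25371 - \frac{6889}{961} = \frac{24374642}{961}$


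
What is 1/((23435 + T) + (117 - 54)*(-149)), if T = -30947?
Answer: -1/16899 ≈ -5.9175e-5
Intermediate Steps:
1/((23435 + T) + (117 - 54)*(-149)) = 1/((23435 - 30947) + (117 - 54)*(-149)) = 1/(-7512 + 63*(-149)) = 1/(-7512 - 9387) = 1/(-16899) = -1/16899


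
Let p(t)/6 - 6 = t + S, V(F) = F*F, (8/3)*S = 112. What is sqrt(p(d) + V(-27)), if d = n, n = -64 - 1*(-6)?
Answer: sqrt(669) ≈ 25.865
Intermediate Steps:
S = 42 (S = (3/8)*112 = 42)
V(F) = F**2
n = -58 (n = -64 + 6 = -58)
d = -58
p(t) = 288 + 6*t (p(t) = 36 + 6*(t + 42) = 36 + 6*(42 + t) = 36 + (252 + 6*t) = 288 + 6*t)
sqrt(p(d) + V(-27)) = sqrt((288 + 6*(-58)) + (-27)**2) = sqrt((288 - 348) + 729) = sqrt(-60 + 729) = sqrt(669)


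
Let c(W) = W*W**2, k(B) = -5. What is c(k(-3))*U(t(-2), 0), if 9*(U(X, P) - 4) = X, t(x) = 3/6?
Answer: -9125/18 ≈ -506.94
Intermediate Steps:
t(x) = 1/2 (t(x) = 3*(1/6) = 1/2)
U(X, P) = 4 + X/9
c(W) = W**3
c(k(-3))*U(t(-2), 0) = (-5)**3*(4 + (1/9)*(1/2)) = -125*(4 + 1/18) = -125*73/18 = -9125/18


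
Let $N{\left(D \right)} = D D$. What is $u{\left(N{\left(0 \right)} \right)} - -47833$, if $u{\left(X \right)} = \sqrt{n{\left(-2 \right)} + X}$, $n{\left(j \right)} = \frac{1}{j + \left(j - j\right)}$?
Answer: $47833 + \frac{i \sqrt{2}}{2} \approx 47833.0 + 0.70711 i$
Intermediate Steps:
$N{\left(D \right)} = D^{2}$
$n{\left(j \right)} = \frac{1}{j}$ ($n{\left(j \right)} = \frac{1}{j + 0} = \frac{1}{j}$)
$u{\left(X \right)} = \sqrt{- \frac{1}{2} + X}$ ($u{\left(X \right)} = \sqrt{\frac{1}{-2} + X} = \sqrt{- \frac{1}{2} + X}$)
$u{\left(N{\left(0 \right)} \right)} - -47833 = \frac{\sqrt{-2 + 4 \cdot 0^{2}}}{2} - -47833 = \frac{\sqrt{-2 + 4 \cdot 0}}{2} + 47833 = \frac{\sqrt{-2 + 0}}{2} + 47833 = \frac{\sqrt{-2}}{2} + 47833 = \frac{i \sqrt{2}}{2} + 47833 = 47833 + \frac{i \sqrt{2}}{2}$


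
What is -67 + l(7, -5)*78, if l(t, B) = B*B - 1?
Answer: 1805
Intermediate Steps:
l(t, B) = -1 + B² (l(t, B) = B² - 1 = -1 + B²)
-67 + l(7, -5)*78 = -67 + (-1 + (-5)²)*78 = -67 + (-1 + 25)*78 = -67 + 24*78 = -67 + 1872 = 1805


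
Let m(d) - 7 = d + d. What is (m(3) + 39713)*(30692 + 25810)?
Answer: 2244598452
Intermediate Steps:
m(d) = 7 + 2*d (m(d) = 7 + (d + d) = 7 + 2*d)
(m(3) + 39713)*(30692 + 25810) = ((7 + 2*3) + 39713)*(30692 + 25810) = ((7 + 6) + 39713)*56502 = (13 + 39713)*56502 = 39726*56502 = 2244598452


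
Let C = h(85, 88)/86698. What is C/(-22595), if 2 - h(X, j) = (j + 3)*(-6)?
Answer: -274/979470655 ≈ -2.7974e-7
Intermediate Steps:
h(X, j) = 20 + 6*j (h(X, j) = 2 - (j + 3)*(-6) = 2 - (3 + j)*(-6) = 2 - (-18 - 6*j) = 2 + (18 + 6*j) = 20 + 6*j)
C = 274/43349 (C = (20 + 6*88)/86698 = (20 + 528)*(1/86698) = 548*(1/86698) = 274/43349 ≈ 0.0063208)
C/(-22595) = (274/43349)/(-22595) = (274/43349)*(-1/22595) = -274/979470655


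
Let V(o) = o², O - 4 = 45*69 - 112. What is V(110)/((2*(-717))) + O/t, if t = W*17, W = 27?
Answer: -23263/12189 ≈ -1.9085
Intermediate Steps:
t = 459 (t = 27*17 = 459)
O = 2997 (O = 4 + (45*69 - 112) = 4 + (3105 - 112) = 4 + 2993 = 2997)
V(110)/((2*(-717))) + O/t = 110²/((2*(-717))) + 2997/459 = 12100/(-1434) + 2997*(1/459) = 12100*(-1/1434) + 111/17 = -6050/717 + 111/17 = -23263/12189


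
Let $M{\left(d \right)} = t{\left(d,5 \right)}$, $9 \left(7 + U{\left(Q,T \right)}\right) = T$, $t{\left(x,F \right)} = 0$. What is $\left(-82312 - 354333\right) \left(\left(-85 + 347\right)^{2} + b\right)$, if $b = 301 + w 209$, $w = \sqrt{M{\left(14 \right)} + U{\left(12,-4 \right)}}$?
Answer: $-30104489525 - \frac{91258805 i \sqrt{67}}{3} \approx -3.0104 \cdot 10^{10} - 2.49 \cdot 10^{8} i$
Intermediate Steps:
$U{\left(Q,T \right)} = -7 + \frac{T}{9}$
$M{\left(d \right)} = 0$
$w = \frac{i \sqrt{67}}{3}$ ($w = \sqrt{0 + \left(-7 + \frac{1}{9} \left(-4\right)\right)} = \sqrt{0 - \frac{67}{9}} = \sqrt{- \frac{67}{9}} = \frac{i \sqrt{67}}{3} \approx 2.7285 i$)
$b = 301 + \frac{209 i \sqrt{67}}{3}$ ($b = 301 + \frac{i \sqrt{67}}{3} \cdot 209 = 301 + \frac{209 i \sqrt{67}}{3} \approx 301.0 + 570.25 i$)
$\left(-82312 - 354333\right) \left(\left(-85 + 347\right)^{2} + b\right) = \left(-82312 - 354333\right) \left(\left(-85 + 347\right)^{2} + \left(301 + \frac{209 i \sqrt{67}}{3}\right)\right) = - 436645 \left(262^{2} + \left(301 + \frac{209 i \sqrt{67}}{3}\right)\right) = - 436645 \left(68644 + \left(301 + \frac{209 i \sqrt{67}}{3}\right)\right) = - 436645 \left(68945 + \frac{209 i \sqrt{67}}{3}\right) = -30104489525 - \frac{91258805 i \sqrt{67}}{3}$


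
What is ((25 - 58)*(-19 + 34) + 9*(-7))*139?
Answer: -77562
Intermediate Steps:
((25 - 58)*(-19 + 34) + 9*(-7))*139 = (-33*15 - 63)*139 = (-495 - 63)*139 = -558*139 = -77562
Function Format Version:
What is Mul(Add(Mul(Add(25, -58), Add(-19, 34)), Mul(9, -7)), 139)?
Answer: -77562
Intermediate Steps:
Mul(Add(Mul(Add(25, -58), Add(-19, 34)), Mul(9, -7)), 139) = Mul(Add(Mul(-33, 15), -63), 139) = Mul(Add(-495, -63), 139) = Mul(-558, 139) = -77562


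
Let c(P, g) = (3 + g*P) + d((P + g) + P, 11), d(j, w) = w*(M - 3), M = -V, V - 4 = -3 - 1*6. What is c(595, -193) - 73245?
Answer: -188055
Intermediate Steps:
V = -5 (V = 4 + (-3 - 1*6) = 4 + (-3 - 6) = 4 - 9 = -5)
M = 5 (M = -1*(-5) = 5)
d(j, w) = 2*w (d(j, w) = w*(5 - 3) = w*2 = 2*w)
c(P, g) = 25 + P*g (c(P, g) = (3 + g*P) + 2*11 = (3 + P*g) + 22 = 25 + P*g)
c(595, -193) - 73245 = (25 + 595*(-193)) - 73245 = (25 - 114835) - 73245 = -114810 - 73245 = -188055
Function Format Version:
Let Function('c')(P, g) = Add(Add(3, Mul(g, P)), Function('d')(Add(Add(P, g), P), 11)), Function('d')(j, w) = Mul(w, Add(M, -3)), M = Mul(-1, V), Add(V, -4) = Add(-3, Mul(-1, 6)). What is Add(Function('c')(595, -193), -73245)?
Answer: -188055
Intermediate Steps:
V = -5 (V = Add(4, Add(-3, Mul(-1, 6))) = Add(4, Add(-3, -6)) = Add(4, -9) = -5)
M = 5 (M = Mul(-1, -5) = 5)
Function('d')(j, w) = Mul(2, w) (Function('d')(j, w) = Mul(w, Add(5, -3)) = Mul(w, 2) = Mul(2, w))
Function('c')(P, g) = Add(25, Mul(P, g)) (Function('c')(P, g) = Add(Add(3, Mul(g, P)), Mul(2, 11)) = Add(Add(3, Mul(P, g)), 22) = Add(25, Mul(P, g)))
Add(Function('c')(595, -193), -73245) = Add(Add(25, Mul(595, -193)), -73245) = Add(Add(25, -114835), -73245) = Add(-114810, -73245) = -188055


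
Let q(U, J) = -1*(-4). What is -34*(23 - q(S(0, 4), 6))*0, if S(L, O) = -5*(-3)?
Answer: 0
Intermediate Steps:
S(L, O) = 15
q(U, J) = 4
-34*(23 - q(S(0, 4), 6))*0 = -34*(23 - 1*4)*0 = -34*(23 - 4)*0 = -34*19*0 = -646*0 = 0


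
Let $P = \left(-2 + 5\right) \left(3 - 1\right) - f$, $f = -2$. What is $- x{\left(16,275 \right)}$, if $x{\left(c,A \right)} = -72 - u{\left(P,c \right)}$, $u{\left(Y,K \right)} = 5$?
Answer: $77$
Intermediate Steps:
$P = 8$ ($P = \left(-2 + 5\right) \left(3 - 1\right) - -2 = 3 \cdot 2 + 2 = 6 + 2 = 8$)
$x{\left(c,A \right)} = -77$ ($x{\left(c,A \right)} = -72 - 5 = -77$)
$- x{\left(16,275 \right)} = \left(-1\right) \left(-77\right) = 77$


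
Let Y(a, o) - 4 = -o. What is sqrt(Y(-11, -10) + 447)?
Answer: sqrt(461) ≈ 21.471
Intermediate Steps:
Y(a, o) = 4 - o
sqrt(Y(-11, -10) + 447) = sqrt((4 - 1*(-10)) + 447) = sqrt((4 + 10) + 447) = sqrt(14 + 447) = sqrt(461)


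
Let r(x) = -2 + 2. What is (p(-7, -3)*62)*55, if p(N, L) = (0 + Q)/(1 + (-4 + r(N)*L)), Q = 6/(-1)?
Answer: 6820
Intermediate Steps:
r(x) = 0
Q = -6 (Q = 6*(-1) = -6)
p(N, L) = 2 (p(N, L) = (0 - 6)/(1 + (-4 + 0*L)) = -6/(1 + (-4 + 0)) = -6/(1 - 4) = -6/(-3) = -6*(-⅓) = 2)
(p(-7, -3)*62)*55 = (2*62)*55 = 124*55 = 6820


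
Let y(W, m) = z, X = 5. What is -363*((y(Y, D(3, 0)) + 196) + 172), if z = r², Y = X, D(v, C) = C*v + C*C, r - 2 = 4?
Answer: -146652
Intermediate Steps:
r = 6 (r = 2 + 4 = 6)
D(v, C) = C² + C*v (D(v, C) = C*v + C² = C² + C*v)
Y = 5
z = 36 (z = 6² = 36)
y(W, m) = 36
-363*((y(Y, D(3, 0)) + 196) + 172) = -363*((36 + 196) + 172) = -363*(232 + 172) = -363*404 = -146652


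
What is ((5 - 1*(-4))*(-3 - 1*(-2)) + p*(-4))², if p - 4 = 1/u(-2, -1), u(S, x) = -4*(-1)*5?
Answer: 15876/25 ≈ 635.04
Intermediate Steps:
u(S, x) = 20 (u(S, x) = 4*5 = 20)
p = 81/20 (p = 4 + 1/20 = 81/20 ≈ 4.0500)
((5 - 1*(-4))*(-3 - 1*(-2)) + p*(-4))² = ((5 - 1*(-4))*(-3 - 1*(-2)) + (81/20)*(-4))² = ((5 + 4)*(-3 + 2) - 81/5)² = (9*(-1) - 81/5)² = (-9 - 81/5)² = (-126/5)² = 15876/25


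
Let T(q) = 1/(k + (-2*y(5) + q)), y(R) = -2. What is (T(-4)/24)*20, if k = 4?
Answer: 5/24 ≈ 0.20833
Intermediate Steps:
T(q) = 1/(8 + q) (T(q) = 1/(4 + (-2*(-2) + q)) = 1/(4 + (4 + q)) = 1/(8 + q))
(T(-4)/24)*20 = (1/((8 - 4)*24))*20 = ((1/24)/4)*20 = ((¼)*(1/24))*20 = (1/96)*20 = 5/24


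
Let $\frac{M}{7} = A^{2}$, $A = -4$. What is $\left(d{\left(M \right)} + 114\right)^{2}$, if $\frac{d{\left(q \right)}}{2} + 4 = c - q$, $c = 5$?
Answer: $11664$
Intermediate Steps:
$M = 112$ ($M = 7 \left(-4\right)^{2} = 7 \cdot 16 = 112$)
$d{\left(q \right)} = 2 - 2 q$ ($d{\left(q \right)} = -8 + 2 \left(5 - q\right) = -8 - \left(-10 + 2 q\right) = 2 - 2 q$)
$\left(d{\left(M \right)} + 114\right)^{2} = \left(\left(2 - 224\right) + 114\right)^{2} = \left(-222 + 114\right)^{2} = \left(-108\right)^{2} = 11664$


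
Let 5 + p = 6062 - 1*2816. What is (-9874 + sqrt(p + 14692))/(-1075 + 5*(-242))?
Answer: 9874/2285 - sqrt(17933)/2285 ≈ 4.2626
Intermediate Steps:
p = 3241 (p = -5 + (6062 - 1*2816) = -5 + (6062 - 2816) = -5 + 3246 = 3241)
(-9874 + sqrt(p + 14692))/(-1075 + 5*(-242)) = (-9874 + sqrt(3241 + 14692))/(-1075 + 5*(-242)) = (-9874 + sqrt(17933))/(-1075 - 1210) = (-9874 + sqrt(17933))/(-2285) = (-9874 + sqrt(17933))*(-1/2285) = 9874/2285 - sqrt(17933)/2285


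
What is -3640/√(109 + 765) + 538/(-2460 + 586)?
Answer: -269/937 - 1820*√874/437 ≈ -123.41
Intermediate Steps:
-3640/√(109 + 765) + 538/(-2460 + 586) = -3640*√874/874 + 538/(-1874) = -1820*√874/437 + 538*(-1/1874) = -1820*√874/437 - 269/937 = -269/937 - 1820*√874/437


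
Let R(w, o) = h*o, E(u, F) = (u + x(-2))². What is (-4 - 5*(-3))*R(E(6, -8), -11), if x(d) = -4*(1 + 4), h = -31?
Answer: 3751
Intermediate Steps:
x(d) = -20 (x(d) = -4*5 = -20)
E(u, F) = (-20 + u)² (E(u, F) = (u - 20)² = (-20 + u)²)
R(w, o) = -31*o
(-4 - 5*(-3))*R(E(6, -8), -11) = (-4 - 5*(-3))*(-31*(-11)) = (-4 + 15)*341 = 11*341 = 3751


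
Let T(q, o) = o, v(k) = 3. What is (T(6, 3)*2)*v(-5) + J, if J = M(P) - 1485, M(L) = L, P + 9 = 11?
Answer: -1465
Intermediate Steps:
P = 2 (P = -9 + 11 = 2)
J = -1483 (J = 2 - 1485 = -1483)
(T(6, 3)*2)*v(-5) + J = (3*2)*3 - 1483 = 6*3 - 1483 = 18 - 1483 = -1465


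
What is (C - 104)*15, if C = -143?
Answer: -3705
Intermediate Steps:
(C - 104)*15 = (-143 - 104)*15 = -247*15 = -3705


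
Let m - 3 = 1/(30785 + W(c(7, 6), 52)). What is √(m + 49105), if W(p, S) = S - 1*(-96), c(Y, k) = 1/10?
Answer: √5221001538305/10311 ≈ 221.60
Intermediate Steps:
c(Y, k) = ⅒
W(p, S) = 96 + S (W(p, S) = S + 96 = 96 + S)
m = 92800/30933 (m = 3 + 1/(30785 + (96 + 52)) = 3 + 1/(30785 + 148) = 3 + 1/30933 = 92800/30933 ≈ 3.0000)
√(m + 49105) = √(92800/30933 + 49105) = √(1519057765/30933) = √5221001538305/10311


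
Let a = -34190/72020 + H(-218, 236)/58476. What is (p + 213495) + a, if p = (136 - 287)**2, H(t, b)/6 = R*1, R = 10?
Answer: 637913327203/2699642 ≈ 2.3630e+5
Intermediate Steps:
H(t, b) = 60 (H(t, b) = 6*(10*1) = 6*10 = 60)
p = 22801 (p = (-151)**2 = 22801)
a = -1278829/2699642 (a = -34190/72020 + 60/58476 = -34190*1/72020 + 60*(1/58476) = -263/554 + 5/4873 = -1278829/2699642 ≈ -0.47370)
(p + 213495) + a = (22801 + 213495) - 1278829/2699642 = 236296 - 1278829/2699642 = 637913327203/2699642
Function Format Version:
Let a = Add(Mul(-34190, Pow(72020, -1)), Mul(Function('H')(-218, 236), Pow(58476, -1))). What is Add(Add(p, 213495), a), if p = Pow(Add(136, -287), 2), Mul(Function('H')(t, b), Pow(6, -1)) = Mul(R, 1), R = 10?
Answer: Rational(637913327203, 2699642) ≈ 2.3630e+5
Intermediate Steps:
Function('H')(t, b) = 60 (Function('H')(t, b) = Mul(6, Mul(10, 1)) = Mul(6, 10) = 60)
p = 22801 (p = Pow(-151, 2) = 22801)
a = Rational(-1278829, 2699642) (a = Add(Mul(-34190, Pow(72020, -1)), Mul(60, Pow(58476, -1))) = Add(Mul(-34190, Rational(1, 72020)), Mul(60, Rational(1, 58476))) = Add(Rational(-263, 554), Rational(5, 4873)) = Rational(-1278829, 2699642) ≈ -0.47370)
Add(Add(p, 213495), a) = Add(Add(22801, 213495), Rational(-1278829, 2699642)) = Add(236296, Rational(-1278829, 2699642)) = Rational(637913327203, 2699642)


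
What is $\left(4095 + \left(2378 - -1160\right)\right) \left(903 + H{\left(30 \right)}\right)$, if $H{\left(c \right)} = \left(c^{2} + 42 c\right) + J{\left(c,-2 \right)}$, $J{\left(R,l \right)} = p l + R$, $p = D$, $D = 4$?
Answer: $23547805$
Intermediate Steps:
$p = 4$
$J{\left(R,l \right)} = R + 4 l$ ($J{\left(R,l \right)} = 4 l + R = R + 4 l$)
$H{\left(c \right)} = -8 + c^{2} + 43 c$ ($H{\left(c \right)} = \left(c^{2} + 42 c\right) + \left(c + 4 \left(-2\right)\right) = \left(c^{2} + 42 c\right) + \left(c - 8\right) = \left(c^{2} + 42 c\right) + \left(-8 + c\right) = -8 + c^{2} + 43 c$)
$\left(4095 + \left(2378 - -1160\right)\right) \left(903 + H{\left(30 \right)}\right) = \left(4095 + \left(2378 - -1160\right)\right) \left(903 + \left(-8 + 30^{2} + 43 \cdot 30\right)\right) = \left(4095 + \left(2378 + 1160\right)\right) \left(903 + \left(-8 + 900 + 1290\right)\right) = \left(4095 + 3538\right) \left(903 + 2182\right) = 7633 \cdot 3085 = 23547805$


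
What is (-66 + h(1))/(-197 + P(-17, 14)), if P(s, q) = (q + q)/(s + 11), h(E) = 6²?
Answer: 18/121 ≈ 0.14876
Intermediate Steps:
h(E) = 36
P(s, q) = 2*q/(11 + s) (P(s, q) = (2*q)/(11 + s) = 2*q/(11 + s))
(-66 + h(1))/(-197 + P(-17, 14)) = (-66 + 36)/(-197 + 2*14/(11 - 17)) = -30/(-197 + 2*14/(-6)) = -30/(-197 + 2*14*(-⅙)) = -30/(-197 - 14/3) = -30/(-605/3) = -30*(-3/605) = 18/121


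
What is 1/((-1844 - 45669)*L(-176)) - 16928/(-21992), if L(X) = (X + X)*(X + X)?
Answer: 12456999388483/16183502517248 ≈ 0.76973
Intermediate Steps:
L(X) = 4*X**2 (L(X) = (2*X)*(2*X) = 4*X**2)
1/((-1844 - 45669)*L(-176)) - 16928/(-21992) = 1/((-1844 - 45669)*((4*(-176)**2))) - 16928/(-21992) = 1/((-47513)*((4*30976))) - 16928*(-1/21992) = -1/47513/123904 + 2116/2749 = -1/47513*1/123904 + 2116/2749 = -1/5887050752 + 2116/2749 = 12456999388483/16183502517248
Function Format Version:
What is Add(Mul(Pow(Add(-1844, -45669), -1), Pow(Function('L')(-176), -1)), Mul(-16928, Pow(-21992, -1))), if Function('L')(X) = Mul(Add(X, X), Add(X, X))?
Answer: Rational(12456999388483, 16183502517248) ≈ 0.76973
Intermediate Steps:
Function('L')(X) = Mul(4, Pow(X, 2)) (Function('L')(X) = Mul(Mul(2, X), Mul(2, X)) = Mul(4, Pow(X, 2)))
Add(Mul(Pow(Add(-1844, -45669), -1), Pow(Function('L')(-176), -1)), Mul(-16928, Pow(-21992, -1))) = Add(Mul(Pow(Add(-1844, -45669), -1), Pow(Mul(4, Pow(-176, 2)), -1)), Mul(-16928, Pow(-21992, -1))) = Add(Mul(Pow(-47513, -1), Pow(Mul(4, 30976), -1)), Mul(-16928, Rational(-1, 21992))) = Add(Mul(Rational(-1, 47513), Pow(123904, -1)), Rational(2116, 2749)) = Add(Mul(Rational(-1, 47513), Rational(1, 123904)), Rational(2116, 2749)) = Add(Rational(-1, 5887050752), Rational(2116, 2749)) = Rational(12456999388483, 16183502517248)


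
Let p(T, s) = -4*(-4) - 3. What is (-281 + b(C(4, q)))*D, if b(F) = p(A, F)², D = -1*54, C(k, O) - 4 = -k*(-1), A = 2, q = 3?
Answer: 6048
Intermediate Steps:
C(k, O) = 4 + k (C(k, O) = 4 - k*(-1) = 4 + k)
D = -54
p(T, s) = 13 (p(T, s) = 16 - 3 = 13)
b(F) = 169 (b(F) = 13² = 169)
(-281 + b(C(4, q)))*D = (-281 + 169)*(-54) = -112*(-54) = 6048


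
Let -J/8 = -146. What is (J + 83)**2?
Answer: 1565001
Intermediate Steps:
J = 1168 (J = -8*(-146) = 1168)
(J + 83)**2 = (1168 + 83)**2 = 1251**2 = 1565001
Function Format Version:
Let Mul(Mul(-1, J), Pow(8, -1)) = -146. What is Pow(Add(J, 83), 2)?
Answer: 1565001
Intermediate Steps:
J = 1168 (J = Mul(-8, -146) = 1168)
Pow(Add(J, 83), 2) = Pow(Add(1168, 83), 2) = Pow(1251, 2) = 1565001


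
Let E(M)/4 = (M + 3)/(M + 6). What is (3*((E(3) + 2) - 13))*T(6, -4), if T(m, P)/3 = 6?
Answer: -450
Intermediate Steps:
E(M) = 4*(3 + M)/(6 + M) (E(M) = 4*((M + 3)/(M + 6)) = 4*((3 + M)/(6 + M)) = 4*(3 + M)/(6 + M))
T(m, P) = 18 (T(m, P) = 3*6 = 18)
(3*((E(3) + 2) - 13))*T(6, -4) = (3*((4*(3 + 3)/(6 + 3) + 2) - 13))*18 = (3*((4*6/9 + 2) - 13))*18 = (3*((4*(⅑)*6 + 2) - 13))*18 = (3*((8/3 + 2) - 13))*18 = (3*(14/3 - 13))*18 = (3*(-25/3))*18 = -25*18 = -450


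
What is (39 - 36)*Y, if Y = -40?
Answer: -120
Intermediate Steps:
(39 - 36)*Y = (39 - 36)*(-40) = 3*(-40) = -120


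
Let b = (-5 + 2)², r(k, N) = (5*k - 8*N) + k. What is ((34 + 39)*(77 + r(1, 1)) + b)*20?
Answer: 109680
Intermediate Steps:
r(k, N) = -8*N + 6*k (r(k, N) = (-8*N + 5*k) + k = -8*N + 6*k)
b = 9 (b = (-3)² = 9)
((34 + 39)*(77 + r(1, 1)) + b)*20 = ((34 + 39)*(77 + (-8*1 + 6*1)) + 9)*20 = (73*(77 + (-8 + 6)) + 9)*20 = (73*(77 - 2) + 9)*20 = (73*75 + 9)*20 = (5475 + 9)*20 = 5484*20 = 109680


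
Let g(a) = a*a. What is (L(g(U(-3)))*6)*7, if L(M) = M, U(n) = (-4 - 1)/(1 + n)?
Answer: 525/2 ≈ 262.50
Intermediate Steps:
U(n) = -5/(1 + n)
g(a) = a**2
(L(g(U(-3)))*6)*7 = ((-5/(1 - 3))**2*6)*7 = ((-5/(-2))**2*6)*7 = ((-5*(-1/2))**2*6)*7 = ((5/2)**2*6)*7 = ((25/4)*6)*7 = (75/2)*7 = 525/2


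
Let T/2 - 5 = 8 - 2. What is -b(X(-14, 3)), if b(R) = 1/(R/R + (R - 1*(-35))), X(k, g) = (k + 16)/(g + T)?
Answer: -25/902 ≈ -0.027716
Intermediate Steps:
T = 22 (T = 10 + 2*(8 - 2) = 10 + 2*6 = 10 + 12 = 22)
X(k, g) = (16 + k)/(22 + g) (X(k, g) = (k + 16)/(g + 22) = (16 + k)/(22 + g))
b(R) = 1/(36 + R) (b(R) = 1/(1 + (R + 35)) = 1/(1 + (35 + R)) = 1/(36 + R))
-b(X(-14, 3)) = -1/(36 + (16 - 14)/(22 + 3)) = -1/(36 + 2/25) = -1/902/25 = -1*25/902 = -25/902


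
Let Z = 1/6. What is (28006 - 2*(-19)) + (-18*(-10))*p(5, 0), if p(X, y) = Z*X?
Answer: 28194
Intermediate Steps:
Z = 1/6 ≈ 0.16667
p(X, y) = X/6
(28006 - 2*(-19)) + (-18*(-10))*p(5, 0) = (28006 - 2*(-19)) + (-18*(-10))*((1/6)*5) = (28006 + 38) + 180*(5/6) = 28044 + 150 = 28194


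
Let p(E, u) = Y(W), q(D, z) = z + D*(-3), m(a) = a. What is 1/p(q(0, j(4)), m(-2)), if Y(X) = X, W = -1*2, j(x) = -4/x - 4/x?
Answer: -½ ≈ -0.50000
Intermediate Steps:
j(x) = -8/x
W = -2
q(D, z) = z - 3*D
p(E, u) = -2
1/p(q(0, j(4)), m(-2)) = 1/(-2) = -½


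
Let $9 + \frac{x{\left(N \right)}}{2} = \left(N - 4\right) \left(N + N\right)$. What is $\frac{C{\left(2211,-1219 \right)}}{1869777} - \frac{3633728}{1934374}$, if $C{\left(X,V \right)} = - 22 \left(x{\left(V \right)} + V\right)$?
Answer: $- \frac{10019969850614}{139109539023} \approx -72.029$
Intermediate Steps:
$x{\left(N \right)} = -18 + 4 N \left(-4 + N\right)$ ($x{\left(N \right)} = -18 + 2 \left(N - 4\right) \left(N + N\right) = -18 + 2 \left(-4 + N\right) 2 N = -18 + 2 \cdot 2 N \left(-4 + N\right) = -18 + 4 N \left(-4 + N\right)$)
$C{\left(X,V \right)} = 396 - 88 V^{2} + 330 V$ ($C{\left(X,V \right)} = - 22 \left(\left(-18 - 16 V + 4 V^{2}\right) + V\right) = - 22 \left(-18 - 15 V + 4 V^{2}\right) = 396 - 88 V^{2} + 330 V$)
$\frac{C{\left(2211,-1219 \right)}}{1869777} - \frac{3633728}{1934374} = \frac{396 - 88 \left(-1219\right)^{2} + 330 \left(-1219\right)}{1869777} - \frac{3633728}{1934374} = \left(396 - 130764568 - 402270\right) \frac{1}{1869777} - \frac{1816864}{967187} = \left(-131166442\right) \frac{1}{1869777} - \frac{1816864}{967187} = - \frac{131166442}{1869777} - \frac{1816864}{967187} = - \frac{10019969850614}{139109539023}$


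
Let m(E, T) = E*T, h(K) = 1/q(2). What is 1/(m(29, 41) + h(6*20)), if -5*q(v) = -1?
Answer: 1/1194 ≈ 0.00083752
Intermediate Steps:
q(v) = ⅕ (q(v) = -⅕*(-1) = ⅕)
h(K) = 5 (h(K) = 1/(⅕) = 5)
1/(m(29, 41) + h(6*20)) = 1/(29*41 + 5) = 1/(1189 + 5) = 1/1194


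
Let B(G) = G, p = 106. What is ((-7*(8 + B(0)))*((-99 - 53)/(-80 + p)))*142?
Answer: 604352/13 ≈ 46489.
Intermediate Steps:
((-7*(8 + B(0)))*((-99 - 53)/(-80 + p)))*142 = ((-7*(8 + 0))*((-99 - 53)/(-80 + 106)))*142 = ((-7*8)*(-152/26))*142 = -(-8512)/26*142 = -56*(-76/13)*142 = (4256/13)*142 = 604352/13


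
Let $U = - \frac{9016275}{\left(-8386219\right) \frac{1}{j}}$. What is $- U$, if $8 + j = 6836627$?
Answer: $- \frac{61640836974225}{8386219} \approx -7.3503 \cdot 10^{6}$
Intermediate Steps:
$j = 6836619$ ($j = -8 + 6836627 = 6836619$)
$U = \frac{61640836974225}{8386219}$ ($U = - \frac{9016275}{\left(-8386219\right) \frac{1}{6836619}} = - \frac{9016275}{- \frac{8386219}{6836619}} = \left(-9016275\right) \left(- \frac{6836619}{8386219}\right) = \frac{61640836974225}{8386219} \approx 7.3503 \cdot 10^{6}$)
$- U = \left(-1\right) \frac{61640836974225}{8386219} = - \frac{61640836974225}{8386219}$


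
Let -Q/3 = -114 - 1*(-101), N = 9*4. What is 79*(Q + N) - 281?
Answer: 5644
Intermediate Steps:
N = 36
Q = 39 (Q = -3*(-114 - 1*(-101)) = -3*(-114 + 101) = -3*(-13) = 39)
79*(Q + N) - 281 = 79*(39 + 36) - 281 = 79*75 - 281 = 5925 - 281 = 5644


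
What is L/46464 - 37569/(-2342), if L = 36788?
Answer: 228970439/13602336 ≈ 16.833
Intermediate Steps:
L/46464 - 37569/(-2342) = 36788/46464 - 37569/(-2342) = 36788*(1/46464) - 37569*(-1/2342) = 9197/11616 + 37569/2342 = 228970439/13602336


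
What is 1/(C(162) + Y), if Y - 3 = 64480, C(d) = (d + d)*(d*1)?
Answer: 1/116971 ≈ 8.5491e-6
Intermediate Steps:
C(d) = 2*d² (C(d) = (2*d)*d = 2*d²)
Y = 64483 (Y = 3 + 64480 = 64483)
1/(C(162) + Y) = 1/(2*162² + 64483) = 1/(2*26244 + 64483) = 1/(52488 + 64483) = 1/116971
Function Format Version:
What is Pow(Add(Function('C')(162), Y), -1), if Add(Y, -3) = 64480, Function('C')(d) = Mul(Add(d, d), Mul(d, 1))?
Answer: Rational(1, 116971) ≈ 8.5491e-6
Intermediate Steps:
Function('C')(d) = Mul(2, Pow(d, 2)) (Function('C')(d) = Mul(Mul(2, d), d) = Mul(2, Pow(d, 2)))
Y = 64483 (Y = Add(3, 64480) = 64483)
Pow(Add(Function('C')(162), Y), -1) = Pow(Add(Mul(2, Pow(162, 2)), 64483), -1) = Pow(Add(Mul(2, 26244), 64483), -1) = Pow(Add(52488, 64483), -1) = Pow(116971, -1) = Rational(1, 116971)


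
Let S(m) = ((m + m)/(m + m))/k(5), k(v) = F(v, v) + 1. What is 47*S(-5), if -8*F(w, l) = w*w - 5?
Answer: -94/3 ≈ -31.333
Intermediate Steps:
F(w, l) = 5/8 - w**2/8 (F(w, l) = -(w*w - 5)/8 = -(w**2 - 5)/8 = -(-5 + w**2)/8 = 5/8 - w**2/8)
k(v) = 13/8 - v**2/8 (k(v) = (5/8 - v**2/8) + 1 = 13/8 - v**2/8)
S(m) = -2/3 (S(m) = ((m + m)/(m + m))/(13/8 - 1/8*5**2) = ((2*m)/((2*m)))/(13/8 - 1/8*25) = ((2*m)*(1/(2*m)))/(13/8 - 25/8) = 1/(-3/2) = 1*(-2/3) = -2/3)
47*S(-5) = 47*(-2/3) = -94/3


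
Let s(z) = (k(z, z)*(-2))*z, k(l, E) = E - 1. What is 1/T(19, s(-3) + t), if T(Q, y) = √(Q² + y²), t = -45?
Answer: √5122/5122 ≈ 0.013973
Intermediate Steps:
k(l, E) = -1 + E
s(z) = z*(2 - 2*z) (s(z) = ((-1 + z)*(-2))*z = (2 - 2*z)*z = z*(2 - 2*z))
1/T(19, s(-3) + t) = 1/(√(19² + (2*(-3)*(1 - 1*(-3)) - 45)²)) = 1/(√(361 + (2*(-3)*(1 + 3) - 45)²)) = 1/(√(361 + (2*(-3)*4 - 45)²)) = 1/(√(361 + (-24 - 45)²)) = 1/(√(361 + (-69)²)) = 1/(√(361 + 4761)) = 1/(√5122) = √5122/5122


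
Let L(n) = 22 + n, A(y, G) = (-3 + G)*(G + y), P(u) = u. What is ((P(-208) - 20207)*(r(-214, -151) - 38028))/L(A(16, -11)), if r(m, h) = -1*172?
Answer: -32493875/2 ≈ -1.6247e+7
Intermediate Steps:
r(m, h) = -172
((P(-208) - 20207)*(r(-214, -151) - 38028))/L(A(16, -11)) = ((-208 - 20207)*(-172 - 38028))/(22 + ((-11)**2 - 3*(-11) - 3*16 - 11*16)) = (-20415*(-38200))/(22 + (121 + 33 - 48 - 176)) = 779853000/(22 - 70) = 779853000/(-48) = 779853000*(-1/48) = -32493875/2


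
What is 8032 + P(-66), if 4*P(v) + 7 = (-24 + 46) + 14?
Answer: 32157/4 ≈ 8039.3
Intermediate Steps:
P(v) = 29/4 (P(v) = -7/4 + ((-24 + 46) + 14)/4 = -7/4 + (22 + 14)/4 = -7/4 + (¼)*36 = -7/4 + 9 = 29/4)
8032 + P(-66) = 8032 + 29/4 = 32157/4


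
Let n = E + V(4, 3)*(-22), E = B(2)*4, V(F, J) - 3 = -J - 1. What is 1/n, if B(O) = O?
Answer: 1/30 ≈ 0.033333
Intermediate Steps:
V(F, J) = 2 - J (V(F, J) = 3 + (-J - 1) = 3 + (-1 - J) = 2 - J)
E = 8 (E = 2*4 = 8)
n = 30 (n = 8 + (2 - 1*3)*(-22) = 8 + (2 - 3)*(-22) = 8 - 1*(-22) = 8 + 22 = 30)
1/n = 1/30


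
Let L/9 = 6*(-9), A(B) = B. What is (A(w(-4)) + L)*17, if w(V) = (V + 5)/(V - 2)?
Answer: -49589/6 ≈ -8264.8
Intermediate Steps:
w(V) = (5 + V)/(-2 + V)
L = -486 (L = 9*(6*(-9)) = 9*(-54) = -486)
(A(w(-4)) + L)*17 = ((5 - 4)/(-2 - 4) - 486)*17 = (1/(-6) - 486)*17 = (-1/6*1 - 486)*17 = (-1/6 - 486)*17 = -2917/6*17 = -49589/6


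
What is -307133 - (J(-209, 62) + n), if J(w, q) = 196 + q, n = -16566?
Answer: -290825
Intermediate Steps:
-307133 - (J(-209, 62) + n) = -307133 - ((196 + 62) - 16566) = -307133 - (258 - 16566) = -307133 - 1*(-16308) = -307133 + 16308 = -290825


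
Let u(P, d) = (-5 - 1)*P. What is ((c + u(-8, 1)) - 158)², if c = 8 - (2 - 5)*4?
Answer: 8100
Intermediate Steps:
u(P, d) = -6*P
c = 20 (c = 8 - (-3)*4 = 8 - 1*(-12) = 8 + 12 = 20)
((c + u(-8, 1)) - 158)² = ((20 - 6*(-8)) - 158)² = ((20 + 48) - 158)² = (68 - 158)² = (-90)² = 8100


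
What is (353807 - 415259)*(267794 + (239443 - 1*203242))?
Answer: -18681100740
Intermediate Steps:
(353807 - 415259)*(267794 + (239443 - 1*203242)) = -61452*(267794 + (239443 - 203242)) = -61452*(267794 + 36201) = -61452*303995 = -18681100740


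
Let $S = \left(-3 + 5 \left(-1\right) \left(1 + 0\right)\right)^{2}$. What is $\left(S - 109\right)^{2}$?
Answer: $2025$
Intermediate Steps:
$S = 64$ ($S = \left(-3 - 5\right)^{2} = \left(-8\right)^{2} = 64$)
$\left(S - 109\right)^{2} = \left(64 - 109\right)^{2} = \left(-45\right)^{2} = 2025$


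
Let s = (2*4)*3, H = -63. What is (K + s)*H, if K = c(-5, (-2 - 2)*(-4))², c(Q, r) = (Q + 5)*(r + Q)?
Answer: -1512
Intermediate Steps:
s = 24 (s = 8*3 = 24)
c(Q, r) = (5 + Q)*(Q + r)
K = 0 (K = ((-5)² + 5*(-5) + 5*((-2 - 2)*(-4)) - 5*(-2 - 2)*(-4))² = (25 - 25 + 5*(-4*(-4)) - (-20)*(-4))² = (25 - 25 + 5*16 - 5*16)² = (25 - 25 + 80 - 80)² = 0² = 0)
(K + s)*H = (0 + 24)*(-63) = 24*(-63) = -1512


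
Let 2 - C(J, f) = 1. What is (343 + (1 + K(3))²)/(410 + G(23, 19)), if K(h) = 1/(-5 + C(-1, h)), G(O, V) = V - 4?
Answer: 5497/6800 ≈ 0.80838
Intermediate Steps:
C(J, f) = 1 (C(J, f) = 2 - 1*1 = 2 - 1 = 1)
G(O, V) = -4 + V
K(h) = -¼ (K(h) = 1/(-5 + 1) = 1/(-4) = -¼)
(343 + (1 + K(3))²)/(410 + G(23, 19)) = (343 + (1 - ¼)²)/(410 + (-4 + 19)) = (343 + (¾)²)/(410 + 15) = (343 + 9/16)/425 = (5497/16)*(1/425) = 5497/6800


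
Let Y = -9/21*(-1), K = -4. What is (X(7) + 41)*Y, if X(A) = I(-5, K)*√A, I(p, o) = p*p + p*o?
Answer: 123/7 + 135*√7/7 ≈ 68.597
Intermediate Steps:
I(p, o) = p² + o*p
Y = 3/7 (Y = -9*1/21*(-1) = -3/7*(-1) = 3/7 ≈ 0.42857)
X(A) = 45*√A (X(A) = (-5*(-4 - 5))*√A = (-5*(-9))*√A = 45*√A)
(X(7) + 41)*Y = (45*√7 + 41)*(3/7) = (41 + 45*√7)*(3/7) = 123/7 + 135*√7/7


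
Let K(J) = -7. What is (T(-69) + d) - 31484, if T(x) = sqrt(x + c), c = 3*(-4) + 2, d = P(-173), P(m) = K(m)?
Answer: -31491 + I*sqrt(79) ≈ -31491.0 + 8.8882*I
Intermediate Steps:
P(m) = -7
d = -7
c = -10 (c = -12 + 2 = -10)
T(x) = sqrt(-10 + x) (T(x) = sqrt(x - 10) = sqrt(-10 + x))
(T(-69) + d) - 31484 = (sqrt(-10 - 69) - 7) - 31484 = (sqrt(-79) - 7) - 31484 = (I*sqrt(79) - 7) - 31484 = (-7 + I*sqrt(79)) - 31484 = -31491 + I*sqrt(79)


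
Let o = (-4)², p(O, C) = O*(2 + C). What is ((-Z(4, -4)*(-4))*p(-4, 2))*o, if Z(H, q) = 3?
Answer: -3072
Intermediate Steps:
o = 16
((-Z(4, -4)*(-4))*p(-4, 2))*o = ((-1*3*(-4))*(-4*(2 + 2)))*16 = ((-3*(-4))*(-4*4))*16 = (12*(-16))*16 = -192*16 = -3072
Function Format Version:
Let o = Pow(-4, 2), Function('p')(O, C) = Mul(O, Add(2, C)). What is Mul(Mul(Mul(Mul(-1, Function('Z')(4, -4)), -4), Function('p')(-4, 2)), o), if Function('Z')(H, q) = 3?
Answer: -3072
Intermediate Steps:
o = 16
Mul(Mul(Mul(Mul(-1, Function('Z')(4, -4)), -4), Function('p')(-4, 2)), o) = Mul(Mul(Mul(Mul(-1, 3), -4), Mul(-4, Add(2, 2))), 16) = Mul(Mul(Mul(-3, -4), Mul(-4, 4)), 16) = Mul(Mul(12, -16), 16) = Mul(-192, 16) = -3072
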